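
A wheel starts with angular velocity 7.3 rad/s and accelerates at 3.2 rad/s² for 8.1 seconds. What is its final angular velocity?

ω = ω₀ + αt = 7.3 + 3.2 × 8.1 = 33.22 rad/s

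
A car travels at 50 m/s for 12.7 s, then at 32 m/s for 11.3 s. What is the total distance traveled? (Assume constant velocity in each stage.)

d₁ = v₁t₁ = 50 × 12.7 = 635.0 m
d₂ = v₂t₂ = 32 × 11.3 = 361.6 m
d_total = 635.0 + 361.6 = 996.6 m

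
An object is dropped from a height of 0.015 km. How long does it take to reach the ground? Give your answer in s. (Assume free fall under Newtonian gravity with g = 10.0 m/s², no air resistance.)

h = 0.015 km × 1000.0 = 15.0 m
t = √(2h/g) = √(2 × 15.0 / 10.0) = 1.732 s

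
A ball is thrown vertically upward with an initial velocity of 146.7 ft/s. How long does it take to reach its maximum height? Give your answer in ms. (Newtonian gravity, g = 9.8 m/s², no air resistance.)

v₀ = 146.7 ft/s × 0.3048 = 44.7142 m/s
t_up = v₀ / g = 44.7142 / 9.8 = 4.56267 s
t_up = 4.56267 s / 0.001 = 4563 ms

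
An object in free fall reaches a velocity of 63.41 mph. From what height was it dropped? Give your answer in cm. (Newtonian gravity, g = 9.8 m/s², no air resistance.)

v = 63.41 mph × 0.44704 = 28.3468 m/s
h = v² / (2g) = 28.3468² / (2 × 9.8) = 40.997 m
h = 40.997 m / 0.01 = 4100 cm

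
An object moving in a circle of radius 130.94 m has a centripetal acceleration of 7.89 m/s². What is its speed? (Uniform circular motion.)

v = √(a_c × r) = √(7.89 × 130.94) = 32.14 m/s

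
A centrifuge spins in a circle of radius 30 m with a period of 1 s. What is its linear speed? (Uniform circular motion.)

v = 2πr/T = 2π×30/1 = 188.5 m/s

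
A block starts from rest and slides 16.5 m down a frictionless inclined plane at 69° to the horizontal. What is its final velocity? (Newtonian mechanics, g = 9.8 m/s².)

a = g sin(θ) = 9.8 × sin(69°) = 9.1491 m/s²
v = √(2ad) = √(2 × 9.1491 × 16.5) = 17.38 m/s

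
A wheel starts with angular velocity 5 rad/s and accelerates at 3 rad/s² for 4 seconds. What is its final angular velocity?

ω = ω₀ + αt = 5 + 3 × 4 = 17 rad/s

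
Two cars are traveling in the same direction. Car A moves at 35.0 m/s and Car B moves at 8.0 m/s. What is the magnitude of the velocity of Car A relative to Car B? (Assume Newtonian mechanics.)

v_rel = |v_A - v_B| = |35.0 - 8.0| = 27.0 m/s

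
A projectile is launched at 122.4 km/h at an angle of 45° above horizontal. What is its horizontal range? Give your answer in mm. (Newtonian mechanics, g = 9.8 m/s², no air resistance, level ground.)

v₀ = 122.4 km/h × 0.2777777777777778 = 34.0 m/s
R = v₀² × sin(2θ) / g = 34.0² × sin(2 × 45°) / 9.8 = 1156.0 × 1.0 / 9.8 = 117.959 m
R = 117.959 m / 0.001 = 118000 mm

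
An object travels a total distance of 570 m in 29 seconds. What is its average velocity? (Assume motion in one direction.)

v_avg = Δd / Δt = 570 / 29 = 19.66 m/s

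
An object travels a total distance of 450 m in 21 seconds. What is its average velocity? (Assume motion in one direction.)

v_avg = Δd / Δt = 450 / 21 = 21.43 m/s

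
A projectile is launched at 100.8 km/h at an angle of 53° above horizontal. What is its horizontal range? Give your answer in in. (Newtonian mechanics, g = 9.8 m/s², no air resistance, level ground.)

v₀ = 100.8 km/h × 0.2777777777777778 = 28.0 m/s
R = v₀² × sin(2θ) / g = 28.0² × sin(2 × 53°) / 9.8 = 784.0 × 0.961262 / 9.8 = 76.901 m
R = 76.901 m / 0.0254 = 3028 in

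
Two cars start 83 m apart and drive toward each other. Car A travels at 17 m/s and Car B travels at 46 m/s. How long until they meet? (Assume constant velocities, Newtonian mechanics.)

Combined speed: v_combined = 17 + 46 = 63 m/s
Time to meet: t = d/v_combined = 83/63 = 1.32 s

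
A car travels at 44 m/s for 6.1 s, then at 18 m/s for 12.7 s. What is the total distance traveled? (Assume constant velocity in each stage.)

d₁ = v₁t₁ = 44 × 6.1 = 268.4 m
d₂ = v₂t₂ = 18 × 12.7 = 228.6 m
d_total = 268.4 + 228.6 = 497.0 m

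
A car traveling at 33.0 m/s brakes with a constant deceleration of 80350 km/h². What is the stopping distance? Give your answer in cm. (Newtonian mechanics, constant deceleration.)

a = 80350 km/h² × 7.716049382716049e-05 = 6.19985 m/s²
d = v₀² / (2a) = 33.0² / (2 × 6.19985) = 1089.0 / 12.3997 = 87.8247 m
d = 87.8247 m / 0.01 = 8782 cm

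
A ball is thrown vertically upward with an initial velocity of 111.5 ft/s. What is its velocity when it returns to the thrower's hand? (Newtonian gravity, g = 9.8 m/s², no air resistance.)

By conservation of energy (no air resistance), the ball returns to the throw height with the same speed as launch, but directed downward.
|v_ground| = v₀ = 111.5 ft/s
v_ground = 111.5 ft/s (downward)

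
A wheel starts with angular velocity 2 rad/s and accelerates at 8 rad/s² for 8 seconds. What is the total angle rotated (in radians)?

θ = ω₀t + ½αt² = 2×8 + ½×8×8² = 272.0 rad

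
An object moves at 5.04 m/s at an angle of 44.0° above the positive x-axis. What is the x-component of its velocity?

vₓ = v cos(θ) = 5.04 × cos(44.0°) = 3.63 m/s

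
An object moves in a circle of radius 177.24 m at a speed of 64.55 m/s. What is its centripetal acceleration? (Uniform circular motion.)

a_c = v²/r = 64.55²/177.24 = 4166.7025/177.24 = 23.51 m/s²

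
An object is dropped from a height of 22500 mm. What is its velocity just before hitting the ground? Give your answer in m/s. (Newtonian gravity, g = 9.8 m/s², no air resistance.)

h = 22500 mm × 0.001 = 22.5 m
v = √(2gh) = √(2 × 9.8 × 22.5) = 21.0 m/s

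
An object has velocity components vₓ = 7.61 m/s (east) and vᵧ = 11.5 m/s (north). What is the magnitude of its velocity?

|v| = √(vₓ² + vᵧ²) = √(7.61² + 11.5²) = √(190.1621) = 13.79 m/s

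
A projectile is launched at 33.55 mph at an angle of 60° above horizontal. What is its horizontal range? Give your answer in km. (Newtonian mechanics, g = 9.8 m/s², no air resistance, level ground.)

v₀ = 33.55 mph × 0.44704 = 14.9982 m/s
R = v₀² × sin(2θ) / g = 14.9982² × sin(2 × 60°) / 9.8 = 224.946 × 0.866025 / 9.8 = 19.8785 m
R = 19.8785 m / 1000.0 = 0.01988 km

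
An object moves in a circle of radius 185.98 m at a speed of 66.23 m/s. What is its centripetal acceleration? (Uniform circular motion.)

a_c = v²/r = 66.23²/185.98 = 4386.4129/185.98 = 23.59 m/s²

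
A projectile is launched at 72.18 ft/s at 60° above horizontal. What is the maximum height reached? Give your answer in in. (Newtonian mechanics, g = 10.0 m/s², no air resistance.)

v₀ = 72.18 ft/s × 0.3048 = 22.0005 m/s
H = v₀² × sin²(θ) / (2g) = 22.0005² × sin(60°)² / (2 × 10.0) = 484.022 × 0.75 / 20.0 = 18.1508 m
H = 18.1508 m / 0.0254 = 714.6 in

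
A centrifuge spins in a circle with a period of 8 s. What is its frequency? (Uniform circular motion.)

f = 1/T = 1/8 = 0.125 Hz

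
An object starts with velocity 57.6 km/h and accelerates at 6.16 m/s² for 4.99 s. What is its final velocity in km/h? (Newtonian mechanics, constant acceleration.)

v₀ = 57.6 km/h × 0.2777777777777778 = 16.0 m/s
v = v₀ + a × t = 16.0 + 6.16 × 4.99 = 46.7384 m/s
v = 46.7384 m/s / 0.2777777777777778 = 168.3 km/h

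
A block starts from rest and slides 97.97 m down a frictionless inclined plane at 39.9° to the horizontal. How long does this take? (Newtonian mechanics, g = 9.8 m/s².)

a = g sin(θ) = 9.8 × sin(39.9°) = 6.2862 m/s²
t = √(2d/a) = √(2 × 97.97 / 6.2862) = 5.58 s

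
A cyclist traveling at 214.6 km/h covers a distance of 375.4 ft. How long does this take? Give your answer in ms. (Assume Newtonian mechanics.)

d = 375.4 ft × 0.3048 = 114.422 m
v = 214.6 km/h × 0.2777777777777778 = 59.6111 m/s
t = d / v = 114.422 / 59.6111 = 1.91947 s
t = 1.91947 s / 0.001 = 1919 ms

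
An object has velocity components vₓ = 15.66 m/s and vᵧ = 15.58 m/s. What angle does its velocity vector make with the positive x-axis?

θ = arctan(vᵧ/vₓ) = arctan(15.58/15.66) = 44.85°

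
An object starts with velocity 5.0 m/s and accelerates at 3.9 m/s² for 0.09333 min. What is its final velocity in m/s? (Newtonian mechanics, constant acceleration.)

t = 0.09333 min × 60.0 = 5.5998 s
v = v₀ + a × t = 5.0 + 3.9 × 5.5998 = 26.84 m/s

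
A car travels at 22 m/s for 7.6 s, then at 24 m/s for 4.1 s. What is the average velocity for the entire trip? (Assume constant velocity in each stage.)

d₁ = v₁t₁ = 22 × 7.6 = 167.2 m
d₂ = v₂t₂ = 24 × 4.1 = 98.4 m
d_total = 265.6 m, t_total = 11.7 s
v_avg = d_total/t_total = 265.6/11.7 = 22.7 m/s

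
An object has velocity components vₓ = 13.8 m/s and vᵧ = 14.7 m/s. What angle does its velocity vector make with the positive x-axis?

θ = arctan(vᵧ/vₓ) = arctan(14.7/13.8) = 46.81°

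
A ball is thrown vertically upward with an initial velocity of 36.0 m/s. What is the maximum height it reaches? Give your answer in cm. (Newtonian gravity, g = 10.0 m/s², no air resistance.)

h_max = v₀² / (2g) = 36.0² / (2 × 10.0) = 1296.0 / 20.0 = 64.8 m
h_max = 64.8 m / 0.01 = 6480 cm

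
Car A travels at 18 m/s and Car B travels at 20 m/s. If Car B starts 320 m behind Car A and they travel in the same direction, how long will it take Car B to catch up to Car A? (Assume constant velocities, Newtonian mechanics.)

Relative speed: v_rel = 20 - 18 = 2 m/s
Time to catch: t = d₀/v_rel = 320/2 = 160.0 s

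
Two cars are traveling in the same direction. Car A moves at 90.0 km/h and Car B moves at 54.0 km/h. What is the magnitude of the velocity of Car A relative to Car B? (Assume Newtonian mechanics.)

v_rel = |v_A - v_B| = |90.0 - 54.0| = 36.0 km/h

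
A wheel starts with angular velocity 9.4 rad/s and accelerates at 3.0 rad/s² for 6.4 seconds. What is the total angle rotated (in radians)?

θ = ω₀t + ½αt² = 9.4×6.4 + ½×3.0×6.4² = 121.6 rad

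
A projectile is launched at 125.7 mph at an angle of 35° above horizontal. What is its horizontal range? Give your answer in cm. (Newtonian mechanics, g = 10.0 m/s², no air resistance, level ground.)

v₀ = 125.7 mph × 0.44704 = 56.1929 m/s
R = v₀² × sin(2θ) / g = 56.1929² × sin(2 × 35°) / 10.0 = 3157.64 × 0.939693 / 10.0 = 296.721 m
R = 296.721 m / 0.01 = 29670 cm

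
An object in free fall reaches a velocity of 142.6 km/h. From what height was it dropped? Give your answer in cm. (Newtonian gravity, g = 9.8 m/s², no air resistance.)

v = 142.6 km/h × 0.2777777777777778 = 39.6111 m/s
h = v² / (2g) = 39.6111² / (2 × 9.8) = 80.053 m
h = 80.053 m / 0.01 = 8005 cm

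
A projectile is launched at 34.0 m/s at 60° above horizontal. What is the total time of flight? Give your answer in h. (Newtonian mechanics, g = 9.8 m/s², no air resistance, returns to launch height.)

T = 2 × v₀ × sin(θ) / g = 2 × 34.0 × sin(60°) / 9.8 = 2 × 34.0 × 0.866025 / 9.8 = 6.00915 s
T = 6.00915 s / 3600.0 = 0.001669 h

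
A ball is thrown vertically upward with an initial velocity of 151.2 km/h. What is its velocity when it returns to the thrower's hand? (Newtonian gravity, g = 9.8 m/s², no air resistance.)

By conservation of energy (no air resistance), the ball returns to the throw height with the same speed as launch, but directed downward.
|v_ground| = v₀ = 151.2 km/h
v_ground = 151.2 km/h (downward)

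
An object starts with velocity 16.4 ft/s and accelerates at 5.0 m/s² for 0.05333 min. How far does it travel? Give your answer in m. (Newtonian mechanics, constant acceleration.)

v₀ = 16.4 ft/s × 0.3048 = 4.99872 m/s
t = 0.05333 min × 60.0 = 3.1998 s
d = v₀ × t + ½ × a × t² = 4.99872 × 3.1998 + 0.5 × 5.0 × 3.1998² = 41.59 m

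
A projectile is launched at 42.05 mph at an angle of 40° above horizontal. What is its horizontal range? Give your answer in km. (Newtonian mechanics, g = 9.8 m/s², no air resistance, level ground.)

v₀ = 42.05 mph × 0.44704 = 18.798 m/s
R = v₀² × sin(2θ) / g = 18.798² × sin(2 × 40°) / 9.8 = 353.365 × 0.984808 / 9.8 = 35.5099 m
R = 35.5099 m / 1000.0 = 0.03551 km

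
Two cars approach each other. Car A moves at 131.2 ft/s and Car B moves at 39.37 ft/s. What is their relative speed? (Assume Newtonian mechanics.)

v_rel = v_A + v_B = 131.2 + 39.37 = 170.57 ft/s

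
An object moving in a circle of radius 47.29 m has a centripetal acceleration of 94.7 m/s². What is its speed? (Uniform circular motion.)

v = √(a_c × r) = √(94.7 × 47.29) = 66.92 m/s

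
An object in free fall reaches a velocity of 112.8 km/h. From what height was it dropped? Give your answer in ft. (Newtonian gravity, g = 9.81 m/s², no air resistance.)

v = 112.8 km/h × 0.2777777777777778 = 31.3333 m/s
h = v² / (2g) = 31.3333² / (2 × 9.81) = 50.0395 m
h = 50.0395 m / 0.3048 = 164.2 ft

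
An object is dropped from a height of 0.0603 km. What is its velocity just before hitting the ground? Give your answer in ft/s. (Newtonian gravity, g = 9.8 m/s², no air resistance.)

h = 0.0603 km × 1000.0 = 60.3 m
v = √(2gh) = √(2 × 9.8 × 60.3) = 34.3785 m/s
v = 34.3785 m/s / 0.3048 = 112.8 ft/s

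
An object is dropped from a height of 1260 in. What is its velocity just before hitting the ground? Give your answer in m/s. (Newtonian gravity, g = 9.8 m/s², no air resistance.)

h = 1260 in × 0.0254 = 32.004 m
v = √(2gh) = √(2 × 9.8 × 32.004) = 25.05 m/s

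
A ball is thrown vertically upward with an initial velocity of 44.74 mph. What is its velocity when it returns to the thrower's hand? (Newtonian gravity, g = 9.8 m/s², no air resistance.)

By conservation of energy (no air resistance), the ball returns to the throw height with the same speed as launch, but directed downward.
|v_ground| = v₀ = 44.74 mph
v_ground = 44.74 mph (downward)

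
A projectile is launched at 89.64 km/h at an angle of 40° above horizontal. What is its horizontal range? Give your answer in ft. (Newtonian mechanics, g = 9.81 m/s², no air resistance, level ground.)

v₀ = 89.64 km/h × 0.2777777777777778 = 24.9 m/s
R = v₀² × sin(2θ) / g = 24.9² × sin(2 × 40°) / 9.81 = 620.01 × 0.984808 / 9.81 = 62.2417 m
R = 62.2417 m / 0.3048 = 204.2 ft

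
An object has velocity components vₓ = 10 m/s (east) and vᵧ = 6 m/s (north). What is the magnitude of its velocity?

|v| = √(vₓ² + vᵧ²) = √(10² + 6²) = √(136) = 11.66 m/s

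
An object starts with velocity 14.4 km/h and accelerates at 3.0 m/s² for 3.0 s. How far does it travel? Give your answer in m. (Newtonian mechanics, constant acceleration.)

v₀ = 14.4 km/h × 0.2777777777777778 = 4.0 m/s
d = v₀ × t + ½ × a × t² = 4.0 × 3.0 + 0.5 × 3.0 × 3.0² = 25.5 m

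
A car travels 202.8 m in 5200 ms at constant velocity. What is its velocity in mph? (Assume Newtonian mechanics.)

t = 5200 ms × 0.001 = 5.2 s
v = d / t = 202.8 / 5.2 = 39.0 m/s
v = 39.0 m/s / 0.44704 = 87.24 mph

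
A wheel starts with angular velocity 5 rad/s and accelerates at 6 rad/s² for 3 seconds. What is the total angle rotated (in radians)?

θ = ω₀t + ½αt² = 5×3 + ½×6×3² = 42.0 rad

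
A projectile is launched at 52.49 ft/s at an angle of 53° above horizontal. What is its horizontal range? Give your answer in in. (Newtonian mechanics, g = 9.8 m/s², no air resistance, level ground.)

v₀ = 52.49 ft/s × 0.3048 = 15.999 m/s
R = v₀² × sin(2θ) / g = 15.999² × sin(2 × 53°) / 9.8 = 255.968 × 0.961262 / 9.8 = 25.1074 m
R = 25.1074 m / 0.0254 = 988.5 in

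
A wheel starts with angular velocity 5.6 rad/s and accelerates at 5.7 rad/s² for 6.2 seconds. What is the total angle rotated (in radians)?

θ = ω₀t + ½αt² = 5.6×6.2 + ½×5.7×6.2² = 144.27 rad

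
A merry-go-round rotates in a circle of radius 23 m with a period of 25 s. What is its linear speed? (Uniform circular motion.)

v = 2πr/T = 2π×23/25 = 5.78 m/s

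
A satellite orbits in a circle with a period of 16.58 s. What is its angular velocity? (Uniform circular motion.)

ω = 2π/T = 2π/16.58 = 0.379 rad/s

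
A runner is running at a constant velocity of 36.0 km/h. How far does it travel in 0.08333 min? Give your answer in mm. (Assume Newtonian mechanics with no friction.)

v = 36.0 km/h × 0.2777777777777778 = 10.0 m/s
t = 0.08333 min × 60.0 = 4.9998 s
d = v × t = 10.0 × 4.9998 = 49.998 m
d = 49.998 m / 0.001 = 50000 mm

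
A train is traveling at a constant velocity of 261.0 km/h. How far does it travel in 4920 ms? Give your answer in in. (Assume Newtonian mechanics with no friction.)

v = 261.0 km/h × 0.2777777777777778 = 72.5 m/s
t = 4920 ms × 0.001 = 4.92 s
d = v × t = 72.5 × 4.92 = 356.7 m
d = 356.7 m / 0.0254 = 14040 in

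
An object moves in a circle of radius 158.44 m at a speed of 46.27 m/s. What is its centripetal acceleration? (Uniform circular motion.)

a_c = v²/r = 46.27²/158.44 = 2140.9129/158.44 = 13.51 m/s²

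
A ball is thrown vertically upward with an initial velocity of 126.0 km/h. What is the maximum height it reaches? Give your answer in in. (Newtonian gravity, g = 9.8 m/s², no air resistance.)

v₀ = 126.0 km/h × 0.2777777777777778 = 35.0 m/s
h_max = v₀² / (2g) = 35.0² / (2 × 9.8) = 1225.0 / 19.6 = 62.5 m
h_max = 62.5 m / 0.0254 = 2461 in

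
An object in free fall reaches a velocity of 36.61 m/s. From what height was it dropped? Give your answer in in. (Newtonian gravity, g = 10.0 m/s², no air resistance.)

h = v² / (2g) = 36.61² / (2 × 10.0) = 67.0146 m
h = 67.0146 m / 0.0254 = 2638 in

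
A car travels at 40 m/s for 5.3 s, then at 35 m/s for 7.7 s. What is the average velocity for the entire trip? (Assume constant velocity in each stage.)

d₁ = v₁t₁ = 40 × 5.3 = 212.0 m
d₂ = v₂t₂ = 35 × 7.7 = 269.5 m
d_total = 481.5 m, t_total = 13.0 s
v_avg = d_total/t_total = 481.5/13.0 = 37.04 m/s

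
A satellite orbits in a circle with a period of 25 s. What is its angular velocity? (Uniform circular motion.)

ω = 2π/T = 2π/25 = 0.2513 rad/s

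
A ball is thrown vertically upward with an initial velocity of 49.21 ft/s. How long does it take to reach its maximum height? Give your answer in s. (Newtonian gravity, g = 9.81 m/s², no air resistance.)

v₀ = 49.21 ft/s × 0.3048 = 14.9992 m/s
t_up = v₀ / g = 14.9992 / 9.81 = 1.529 s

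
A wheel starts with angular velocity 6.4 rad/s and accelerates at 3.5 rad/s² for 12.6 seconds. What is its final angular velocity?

ω = ω₀ + αt = 6.4 + 3.5 × 12.6 = 50.5 rad/s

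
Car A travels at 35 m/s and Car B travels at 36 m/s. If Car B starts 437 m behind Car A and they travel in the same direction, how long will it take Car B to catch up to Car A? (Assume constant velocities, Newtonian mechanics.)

Relative speed: v_rel = 36 - 35 = 1 m/s
Time to catch: t = d₀/v_rel = 437/1 = 437.0 s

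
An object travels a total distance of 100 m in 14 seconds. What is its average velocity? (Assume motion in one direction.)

v_avg = Δd / Δt = 100 / 14 = 7.14 m/s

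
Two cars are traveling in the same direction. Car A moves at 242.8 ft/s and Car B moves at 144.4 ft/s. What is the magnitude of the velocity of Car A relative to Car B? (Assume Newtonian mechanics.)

v_rel = |v_A - v_B| = |242.8 - 144.4| = 98.4 ft/s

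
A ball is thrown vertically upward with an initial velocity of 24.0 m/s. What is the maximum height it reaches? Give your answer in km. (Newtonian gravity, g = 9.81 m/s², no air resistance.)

h_max = v₀² / (2g) = 24.0² / (2 × 9.81) = 576.0 / 19.62 = 29.3578 m
h_max = 29.3578 m / 1000.0 = 0.02936 km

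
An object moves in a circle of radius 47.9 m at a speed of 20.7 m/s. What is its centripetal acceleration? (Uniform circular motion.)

a_c = v²/r = 20.7²/47.9 = 428.49/47.9 = 8.95 m/s²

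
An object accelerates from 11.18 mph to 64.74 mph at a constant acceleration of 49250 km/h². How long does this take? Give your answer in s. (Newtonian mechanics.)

v₀ = 11.18 mph × 0.44704 = 4.99791 m/s
v = 64.74 mph × 0.44704 = 28.9414 m/s
a = 49250 km/h² × 7.716049382716049e-05 = 3.80015 m/s²
t = (v - v₀) / a = (28.9414 - 4.99791) / 3.80015 = 6.301 s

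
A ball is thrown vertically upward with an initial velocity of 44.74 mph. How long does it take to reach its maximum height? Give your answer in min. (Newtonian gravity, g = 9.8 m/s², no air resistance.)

v₀ = 44.74 mph × 0.44704 = 20.0006 m/s
t_up = v₀ / g = 20.0006 / 9.8 = 2.04088 s
t_up = 2.04088 s / 60.0 = 0.03401 min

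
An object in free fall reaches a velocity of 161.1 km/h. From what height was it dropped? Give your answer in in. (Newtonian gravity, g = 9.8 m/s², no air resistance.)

v = 161.1 km/h × 0.2777777777777778 = 44.75 m/s
h = v² / (2g) = 44.75² / (2 × 9.8) = 102.172 m
h = 102.172 m / 0.0254 = 4023 in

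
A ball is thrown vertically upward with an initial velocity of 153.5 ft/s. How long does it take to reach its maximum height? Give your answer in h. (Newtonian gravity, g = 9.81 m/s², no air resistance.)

v₀ = 153.5 ft/s × 0.3048 = 46.7868 m/s
t_up = v₀ / g = 46.7868 / 9.81 = 4.7693 s
t_up = 4.7693 s / 3600.0 = 0.001325 h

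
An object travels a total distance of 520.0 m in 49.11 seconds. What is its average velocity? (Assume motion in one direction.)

v_avg = Δd / Δt = 520.0 / 49.11 = 10.59 m/s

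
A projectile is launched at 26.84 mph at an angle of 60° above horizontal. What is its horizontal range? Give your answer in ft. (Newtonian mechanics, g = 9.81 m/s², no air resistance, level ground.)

v₀ = 26.84 mph × 0.44704 = 11.9986 m/s
R = v₀² × sin(2θ) / g = 11.9986² × sin(2 × 60°) / 9.81 = 143.966 × 0.866025 / 9.81 = 12.7093 m
R = 12.7093 m / 0.3048 = 41.7 ft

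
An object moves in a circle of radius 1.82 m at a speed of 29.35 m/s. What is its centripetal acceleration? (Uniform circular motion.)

a_c = v²/r = 29.35²/1.82 = 861.4225/1.82 = 473.31 m/s²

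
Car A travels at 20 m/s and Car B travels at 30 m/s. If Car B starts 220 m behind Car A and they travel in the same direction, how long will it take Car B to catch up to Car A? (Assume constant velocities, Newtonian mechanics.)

Relative speed: v_rel = 30 - 20 = 10 m/s
Time to catch: t = d₀/v_rel = 220/10 = 22.0 s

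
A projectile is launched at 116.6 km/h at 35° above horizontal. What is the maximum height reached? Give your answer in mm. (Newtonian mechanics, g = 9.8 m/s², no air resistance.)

v₀ = 116.6 km/h × 0.2777777777777778 = 32.3889 m/s
H = v₀² × sin²(θ) / (2g) = 32.3889² × sin(35°)² / (2 × 9.8) = 1049.04 × 0.32899 / 19.6 = 17.6084 m
H = 17.6084 m / 0.001 = 17610 mm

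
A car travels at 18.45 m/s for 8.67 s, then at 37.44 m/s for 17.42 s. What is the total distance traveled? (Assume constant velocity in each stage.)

d₁ = v₁t₁ = 18.45 × 8.67 = 159.9615 m
d₂ = v₂t₂ = 37.44 × 17.42 = 652.2048 m
d_total = 159.9615 + 652.2048 = 812.17 m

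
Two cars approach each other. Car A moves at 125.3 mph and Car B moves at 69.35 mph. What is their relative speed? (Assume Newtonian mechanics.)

v_rel = v_A + v_B = 125.3 + 69.35 = 194.65 mph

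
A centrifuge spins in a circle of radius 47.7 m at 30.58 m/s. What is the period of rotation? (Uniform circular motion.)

T = 2πr/v = 2π×47.7/30.58 = 9.8 s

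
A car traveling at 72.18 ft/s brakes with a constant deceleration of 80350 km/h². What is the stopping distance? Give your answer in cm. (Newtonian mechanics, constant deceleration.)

v₀ = 72.18 ft/s × 0.3048 = 22.0005 m/s
a = 80350 km/h² × 7.716049382716049e-05 = 6.19985 m/s²
d = v₀² / (2a) = 22.0005² / (2 × 6.19985) = 484.022 / 12.3997 = 39.035 m
d = 39.035 m / 0.01 = 3903 cm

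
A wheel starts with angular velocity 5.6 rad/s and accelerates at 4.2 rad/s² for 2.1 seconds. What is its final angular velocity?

ω = ω₀ + αt = 5.6 + 4.2 × 2.1 = 14.42 rad/s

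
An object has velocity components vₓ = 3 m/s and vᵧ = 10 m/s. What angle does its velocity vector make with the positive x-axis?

θ = arctan(vᵧ/vₓ) = arctan(10/3) = 73.3°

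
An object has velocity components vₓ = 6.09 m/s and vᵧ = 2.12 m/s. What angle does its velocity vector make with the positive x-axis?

θ = arctan(vᵧ/vₓ) = arctan(2.12/6.09) = 19.19°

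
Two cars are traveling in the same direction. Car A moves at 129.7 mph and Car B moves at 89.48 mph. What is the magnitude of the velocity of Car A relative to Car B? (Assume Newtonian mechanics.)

v_rel = |v_A - v_B| = |129.7 - 89.48| = 40.22 mph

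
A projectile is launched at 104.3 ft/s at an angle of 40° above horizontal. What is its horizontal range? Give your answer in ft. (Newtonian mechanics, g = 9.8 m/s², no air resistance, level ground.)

v₀ = 104.3 ft/s × 0.3048 = 31.7906 m/s
R = v₀² × sin(2θ) / g = 31.7906² × sin(2 × 40°) / 9.8 = 1010.64 × 0.984808 / 9.8 = 101.56 m
R = 101.56 m / 0.3048 = 333.2 ft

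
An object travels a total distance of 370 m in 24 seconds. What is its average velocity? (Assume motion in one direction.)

v_avg = Δd / Δt = 370 / 24 = 15.42 m/s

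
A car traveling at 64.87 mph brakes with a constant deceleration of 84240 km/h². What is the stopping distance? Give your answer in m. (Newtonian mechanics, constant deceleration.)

v₀ = 64.87 mph × 0.44704 = 28.9995 m/s
a = 84240 km/h² × 7.716049382716049e-05 = 6.5 m/s²
d = v₀² / (2a) = 28.9995² / (2 × 6.5) = 840.971 / 13.0 = 64.69 m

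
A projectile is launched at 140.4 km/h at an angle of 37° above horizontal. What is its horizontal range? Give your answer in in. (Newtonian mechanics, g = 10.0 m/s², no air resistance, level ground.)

v₀ = 140.4 km/h × 0.2777777777777778 = 39.0 m/s
R = v₀² × sin(2θ) / g = 39.0² × sin(2 × 37°) / 10.0 = 1521.0 × 0.961262 / 10.0 = 146.208 m
R = 146.208 m / 0.0254 = 5756 in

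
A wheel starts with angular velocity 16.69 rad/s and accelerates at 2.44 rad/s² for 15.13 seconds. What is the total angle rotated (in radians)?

θ = ω₀t + ½αt² = 16.69×15.13 + ½×2.44×15.13² = 531.8 rad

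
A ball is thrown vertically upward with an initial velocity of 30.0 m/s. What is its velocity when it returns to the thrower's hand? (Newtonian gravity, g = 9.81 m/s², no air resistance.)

By conservation of energy (no air resistance), the ball returns to the throw height with the same speed as launch, but directed downward.
|v_ground| = v₀ = 30.0 m/s
v_ground = 30.0 m/s (downward)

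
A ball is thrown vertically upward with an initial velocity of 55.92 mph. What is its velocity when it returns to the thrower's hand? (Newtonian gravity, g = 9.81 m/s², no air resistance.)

By conservation of energy (no air resistance), the ball returns to the throw height with the same speed as launch, but directed downward.
|v_ground| = v₀ = 55.92 mph
v_ground = 55.92 mph (downward)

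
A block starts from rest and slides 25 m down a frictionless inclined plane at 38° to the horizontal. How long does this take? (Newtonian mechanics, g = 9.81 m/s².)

a = g sin(θ) = 9.81 × sin(38°) = 6.0396 m/s²
t = √(2d/a) = √(2 × 25 / 6.0396) = 2.88 s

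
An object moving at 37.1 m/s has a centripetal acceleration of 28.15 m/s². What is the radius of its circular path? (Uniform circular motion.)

r = v²/a_c = 37.1²/28.15 = 48.9 m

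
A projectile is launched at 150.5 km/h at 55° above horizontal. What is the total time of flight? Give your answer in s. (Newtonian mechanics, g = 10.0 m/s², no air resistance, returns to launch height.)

v₀ = 150.5 km/h × 0.2777777777777778 = 41.8056 m/s
T = 2 × v₀ × sin(θ) / g = 2 × 41.8056 × sin(55°) / 10.0 = 2 × 41.8056 × 0.819152 / 10.0 = 6.849 s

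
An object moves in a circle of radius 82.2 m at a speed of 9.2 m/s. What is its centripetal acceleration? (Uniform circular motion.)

a_c = v²/r = 9.2²/82.2 = 84.64/82.2 = 1.03 m/s²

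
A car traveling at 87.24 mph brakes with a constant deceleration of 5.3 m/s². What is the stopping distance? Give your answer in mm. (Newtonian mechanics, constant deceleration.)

v₀ = 87.24 mph × 0.44704 = 38.9998 m/s
d = v₀² / (2a) = 38.9998² / (2 × 5.3) = 1520.98 / 10.6 = 143.489 m
d = 143.489 m / 0.001 = 143500 mm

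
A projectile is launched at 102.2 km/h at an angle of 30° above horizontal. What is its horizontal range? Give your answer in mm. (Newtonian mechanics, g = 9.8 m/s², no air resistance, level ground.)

v₀ = 102.2 km/h × 0.2777777777777778 = 28.3889 m/s
R = v₀² × sin(2θ) / g = 28.3889² × sin(2 × 30°) / 9.8 = 805.93 × 0.866025 / 9.8 = 71.22 m
R = 71.22 m / 0.001 = 71220 mm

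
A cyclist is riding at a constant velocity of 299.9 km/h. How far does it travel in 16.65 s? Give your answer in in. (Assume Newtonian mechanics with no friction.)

v = 299.9 km/h × 0.2777777777777778 = 83.3056 m/s
d = v × t = 83.3056 × 16.65 = 1387.04 m
d = 1387.04 m / 0.0254 = 54610 in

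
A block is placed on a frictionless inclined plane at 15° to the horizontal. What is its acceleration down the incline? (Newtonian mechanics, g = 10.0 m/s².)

a = g sin(θ) = 10.0 × sin(15°) = 10.0 × 0.2588 = 2.59 m/s²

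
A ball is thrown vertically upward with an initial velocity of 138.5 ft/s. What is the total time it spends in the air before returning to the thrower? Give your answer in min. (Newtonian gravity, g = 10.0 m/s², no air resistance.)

v₀ = 138.5 ft/s × 0.3048 = 42.2148 m/s
t_total = 2 × v₀ / g = 2 × 42.2148 / 10.0 = 8.44296 s
t_total = 8.44296 s / 60.0 = 0.1407 min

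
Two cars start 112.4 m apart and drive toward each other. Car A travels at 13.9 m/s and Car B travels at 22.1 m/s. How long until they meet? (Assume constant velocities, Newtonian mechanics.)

Combined speed: v_combined = 13.9 + 22.1 = 36.0 m/s
Time to meet: t = d/v_combined = 112.4/36.0 = 3.12 s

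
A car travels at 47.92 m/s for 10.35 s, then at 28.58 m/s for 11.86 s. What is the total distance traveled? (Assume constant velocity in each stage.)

d₁ = v₁t₁ = 47.92 × 10.35 = 495.972 m
d₂ = v₂t₂ = 28.58 × 11.86 = 338.9588 m
d_total = 495.972 + 338.9588 = 834.93 m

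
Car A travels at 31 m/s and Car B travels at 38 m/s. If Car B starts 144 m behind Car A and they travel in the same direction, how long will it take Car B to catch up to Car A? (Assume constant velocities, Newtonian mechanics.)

Relative speed: v_rel = 38 - 31 = 7 m/s
Time to catch: t = d₀/v_rel = 144/7 = 20.57 s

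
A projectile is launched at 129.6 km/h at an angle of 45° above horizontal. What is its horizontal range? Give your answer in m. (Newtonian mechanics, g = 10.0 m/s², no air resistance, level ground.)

v₀ = 129.6 km/h × 0.2777777777777778 = 36.0 m/s
R = v₀² × sin(2θ) / g = 36.0² × sin(2 × 45°) / 10.0 = 1296.0 × 1.0 / 10.0 = 129.6 m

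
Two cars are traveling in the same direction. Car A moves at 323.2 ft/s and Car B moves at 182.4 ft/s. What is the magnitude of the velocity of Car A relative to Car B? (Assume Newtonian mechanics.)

v_rel = |v_A - v_B| = |323.2 - 182.4| = 140.8 ft/s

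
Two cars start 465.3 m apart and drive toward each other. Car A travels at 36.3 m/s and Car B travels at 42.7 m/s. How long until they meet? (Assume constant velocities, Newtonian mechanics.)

Combined speed: v_combined = 36.3 + 42.7 = 79.0 m/s
Time to meet: t = d/v_combined = 465.3/79.0 = 5.89 s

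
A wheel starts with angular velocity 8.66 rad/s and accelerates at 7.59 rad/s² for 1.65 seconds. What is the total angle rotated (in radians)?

θ = ω₀t + ½αt² = 8.66×1.65 + ½×7.59×1.65² = 24.62 rad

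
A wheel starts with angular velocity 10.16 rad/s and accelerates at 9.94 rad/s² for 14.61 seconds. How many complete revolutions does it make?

θ = ω₀t + ½αt² = 10.16×14.61 + ½×9.94×14.61² = 1209.294537 rad
Total revolutions = θ/(2π) = 1209.294537/(2π) = 192.47
Complete revolutions = ⌊192.47⌋ = 192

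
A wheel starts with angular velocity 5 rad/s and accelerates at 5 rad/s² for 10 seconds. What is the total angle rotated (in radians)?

θ = ω₀t + ½αt² = 5×10 + ½×5×10² = 300.0 rad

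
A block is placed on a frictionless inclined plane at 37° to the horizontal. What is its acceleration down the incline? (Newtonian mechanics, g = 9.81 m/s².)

a = g sin(θ) = 9.81 × sin(37°) = 9.81 × 0.6018 = 5.9 m/s²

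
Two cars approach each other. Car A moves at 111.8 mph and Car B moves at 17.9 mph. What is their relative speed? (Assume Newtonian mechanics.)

v_rel = v_A + v_B = 111.8 + 17.9 = 129.7 mph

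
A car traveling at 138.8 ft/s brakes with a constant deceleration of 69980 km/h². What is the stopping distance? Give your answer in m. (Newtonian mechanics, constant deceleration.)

v₀ = 138.8 ft/s × 0.3048 = 42.3062 m/s
a = 69980 km/h² × 7.716049382716049e-05 = 5.39969 m/s²
d = v₀² / (2a) = 42.3062² / (2 × 5.39969) = 1789.81 / 10.7994 = 165.7 m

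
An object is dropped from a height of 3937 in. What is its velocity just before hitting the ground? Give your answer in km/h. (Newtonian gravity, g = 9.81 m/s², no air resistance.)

h = 3937 in × 0.0254 = 99.9998 m
v = √(2gh) = √(2 × 9.81 × 99.9998) = 44.2944 m/s
v = 44.2944 m/s / 0.2777777777777778 = 159.5 km/h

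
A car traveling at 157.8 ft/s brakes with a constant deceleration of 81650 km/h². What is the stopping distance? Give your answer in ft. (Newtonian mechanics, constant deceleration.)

v₀ = 157.8 ft/s × 0.3048 = 48.0974 m/s
a = 81650 km/h² × 7.716049382716049e-05 = 6.30015 m/s²
d = v₀² / (2a) = 48.0974² / (2 × 6.30015) = 2313.36 / 12.6003 = 183.596 m
d = 183.596 m / 0.3048 = 602.3 ft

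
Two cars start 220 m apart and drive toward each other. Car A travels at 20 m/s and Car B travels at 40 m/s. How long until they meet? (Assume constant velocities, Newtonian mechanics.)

Combined speed: v_combined = 20 + 40 = 60 m/s
Time to meet: t = d/v_combined = 220/60 = 3.67 s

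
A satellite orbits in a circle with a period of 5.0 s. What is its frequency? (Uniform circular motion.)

f = 1/T = 1/5.0 = 0.2 Hz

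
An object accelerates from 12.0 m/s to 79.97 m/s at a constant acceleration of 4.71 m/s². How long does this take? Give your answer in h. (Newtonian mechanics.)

t = (v - v₀) / a = (79.97 - 12.0) / 4.71 = 14.431 s
t = 14.431 s / 3600.0 = 0.004009 h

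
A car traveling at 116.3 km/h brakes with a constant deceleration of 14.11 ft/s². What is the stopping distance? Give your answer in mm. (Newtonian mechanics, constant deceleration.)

v₀ = 116.3 km/h × 0.2777777777777778 = 32.3056 m/s
a = 14.11 ft/s² × 0.3048 = 4.30073 m/s²
d = v₀² / (2a) = 32.3056² / (2 × 4.30073) = 1043.65 / 8.60146 = 121.334 m
d = 121.334 m / 0.001 = 121300 mm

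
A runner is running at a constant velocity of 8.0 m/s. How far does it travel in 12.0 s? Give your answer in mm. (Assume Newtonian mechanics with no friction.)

d = v × t = 8.0 × 12.0 = 96.0 m
d = 96.0 m / 0.001 = 96000 mm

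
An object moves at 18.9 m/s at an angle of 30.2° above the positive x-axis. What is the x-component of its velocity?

vₓ = v cos(θ) = 18.9 × cos(30.2°) = 16.33 m/s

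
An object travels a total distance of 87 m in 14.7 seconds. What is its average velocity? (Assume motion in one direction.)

v_avg = Δd / Δt = 87 / 14.7 = 5.92 m/s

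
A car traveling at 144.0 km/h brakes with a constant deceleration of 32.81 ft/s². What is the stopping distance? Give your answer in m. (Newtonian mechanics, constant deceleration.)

v₀ = 144.0 km/h × 0.2777777777777778 = 40.0 m/s
a = 32.81 ft/s² × 0.3048 = 10.0005 m/s²
d = v₀² / (2a) = 40.0² / (2 × 10.0005) = 1600.0 / 20.001 = 80.0 m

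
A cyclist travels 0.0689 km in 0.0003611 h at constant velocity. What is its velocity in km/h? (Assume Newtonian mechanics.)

d = 0.0689 km × 1000.0 = 68.9 m
t = 0.0003611 h × 3600.0 = 1.29996 s
v = d / t = 68.9 / 1.29996 = 53.0016 m/s
v = 53.0016 m/s / 0.2777777777777778 = 190.8 km/h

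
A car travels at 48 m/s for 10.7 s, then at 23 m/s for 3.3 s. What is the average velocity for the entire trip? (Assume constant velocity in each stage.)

d₁ = v₁t₁ = 48 × 10.7 = 513.6 m
d₂ = v₂t₂ = 23 × 3.3 = 75.9 m
d_total = 589.5 m, t_total = 14.0 s
v_avg = d_total/t_total = 589.5/14.0 = 42.11 m/s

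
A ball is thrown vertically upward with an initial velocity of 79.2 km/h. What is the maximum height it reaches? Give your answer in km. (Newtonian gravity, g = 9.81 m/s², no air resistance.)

v₀ = 79.2 km/h × 0.2777777777777778 = 22.0 m/s
h_max = v₀² / (2g) = 22.0² / (2 × 9.81) = 484.0 / 19.62 = 24.6687 m
h_max = 24.6687 m / 1000.0 = 0.02467 km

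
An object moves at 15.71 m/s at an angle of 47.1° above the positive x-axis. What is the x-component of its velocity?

vₓ = v cos(θ) = 15.71 × cos(47.1°) = 10.69 m/s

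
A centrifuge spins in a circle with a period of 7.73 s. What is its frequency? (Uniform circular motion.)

f = 1/T = 1/7.73 = 0.1294 Hz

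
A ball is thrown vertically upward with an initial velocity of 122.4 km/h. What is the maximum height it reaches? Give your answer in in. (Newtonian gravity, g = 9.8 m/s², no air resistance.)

v₀ = 122.4 km/h × 0.2777777777777778 = 34.0 m/s
h_max = v₀² / (2g) = 34.0² / (2 × 9.8) = 1156.0 / 19.6 = 58.9796 m
h_max = 58.9796 m / 0.0254 = 2322 in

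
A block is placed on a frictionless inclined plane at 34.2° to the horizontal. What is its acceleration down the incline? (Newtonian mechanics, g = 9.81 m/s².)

a = g sin(θ) = 9.81 × sin(34.2°) = 9.81 × 0.5621 = 5.51 m/s²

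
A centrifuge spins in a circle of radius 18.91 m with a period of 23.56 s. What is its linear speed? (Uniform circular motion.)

v = 2πr/T = 2π×18.91/23.56 = 5.04 m/s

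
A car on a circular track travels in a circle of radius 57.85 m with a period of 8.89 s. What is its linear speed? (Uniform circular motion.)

v = 2πr/T = 2π×57.85/8.89 = 40.89 m/s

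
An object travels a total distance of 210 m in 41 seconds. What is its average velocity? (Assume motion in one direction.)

v_avg = Δd / Δt = 210 / 41 = 5.12 m/s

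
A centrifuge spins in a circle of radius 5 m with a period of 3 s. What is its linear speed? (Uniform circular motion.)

v = 2πr/T = 2π×5/3 = 10.47 m/s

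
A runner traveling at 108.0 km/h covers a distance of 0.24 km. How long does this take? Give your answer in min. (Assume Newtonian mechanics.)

d = 0.24 km × 1000.0 = 240.0 m
v = 108.0 km/h × 0.2777777777777778 = 30.0 m/s
t = d / v = 240.0 / 30.0 = 8.0 s
t = 8.0 s / 60.0 = 0.1333 min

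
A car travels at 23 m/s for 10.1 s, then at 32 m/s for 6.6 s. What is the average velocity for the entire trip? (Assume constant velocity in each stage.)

d₁ = v₁t₁ = 23 × 10.1 = 232.3 m
d₂ = v₂t₂ = 32 × 6.6 = 211.2 m
d_total = 443.5 m, t_total = 16.7 s
v_avg = d_total/t_total = 443.5/16.7 = 26.56 m/s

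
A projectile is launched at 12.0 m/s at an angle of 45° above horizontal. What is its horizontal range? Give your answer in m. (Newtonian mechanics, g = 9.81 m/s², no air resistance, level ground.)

R = v₀² × sin(2θ) / g = 12.0² × sin(2 × 45°) / 9.81 = 144.0 × 1.0 / 9.81 = 14.68 m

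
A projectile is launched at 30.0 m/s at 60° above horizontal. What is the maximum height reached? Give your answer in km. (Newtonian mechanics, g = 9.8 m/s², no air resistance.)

H = v₀² × sin²(θ) / (2g) = 30.0² × sin(60°)² / (2 × 9.8) = 900.0 × 0.75 / 19.6 = 34.4388 m
H = 34.4388 m / 1000.0 = 0.03444 km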